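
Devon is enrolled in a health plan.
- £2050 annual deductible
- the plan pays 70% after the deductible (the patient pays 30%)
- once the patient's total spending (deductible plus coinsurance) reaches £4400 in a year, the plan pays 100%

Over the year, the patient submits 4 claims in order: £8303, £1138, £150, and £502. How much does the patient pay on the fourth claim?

Claim 1 — £8303: £2050 to deductible, leaving £6253; coinsurance £6253 × 30% = £1875.90. Patient pays £3925.90; OOP now £3925.90.
Claim 2 — £1138: deductible already satisfied, so patient's share is 30% × £1138 = £341.40. Patient owes £341.40 (running OOP £4267.30).
Claim 3 — £150: deductible met; 30% of £150 = £45. Patient owes £45 (running OOP £4312.30).
Claim 4 — £502: deductible met; 30% of £502 = £150.60. That would push OOP to £4462.90, over the £4400 cap, so patient pays £4400 − £4312.30 = £87.70.

£87.70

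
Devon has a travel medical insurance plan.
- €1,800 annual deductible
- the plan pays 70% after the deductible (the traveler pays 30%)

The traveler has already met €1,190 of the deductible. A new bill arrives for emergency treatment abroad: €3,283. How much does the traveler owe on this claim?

€1,190 of the €1,800 deductible is already met, leaving €610.
That leaves €3,283 − €610 = €2,673 for coinsurance.
30% of €2,673 = €801.90 falls to the traveler.
So the traveler owes €610 + €801.90 = €1,411.90.

€1,411.90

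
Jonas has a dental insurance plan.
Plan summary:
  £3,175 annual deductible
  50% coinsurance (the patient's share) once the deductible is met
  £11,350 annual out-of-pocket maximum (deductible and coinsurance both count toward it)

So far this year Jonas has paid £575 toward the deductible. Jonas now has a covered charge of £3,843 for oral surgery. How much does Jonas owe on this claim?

Deductible still to meet: £3,175 − £575 = £2,600.
That leaves £3,843 − £2,600 = £1,243 for coinsurance.
Coinsurance: £1,243 × 50% = £621.50.
Patient responsibility before any cap: £2,600 + £621.50 = £3,221.50.
Total out-of-pocket so far would be £575 + £3,221.50 = £3,796.50, below the £11,350 cap — no reduction.

£3,221.50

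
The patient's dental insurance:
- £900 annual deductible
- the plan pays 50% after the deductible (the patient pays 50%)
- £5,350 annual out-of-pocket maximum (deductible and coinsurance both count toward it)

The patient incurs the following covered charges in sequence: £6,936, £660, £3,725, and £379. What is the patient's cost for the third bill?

Claim 1 (£6,936): deductible takes £900, £6,036 remains; patient's 50% is £3,018. Patient pays £3,918; OOP now £3,918.
Claim 2 (£660): deductible already satisfied, so patient's share is 50% × £660 = £330. Patient owes £330 (running OOP £4,248).
Claim 3 (£3,725): deductible met; 50% of £3,725 = £1,862.50. That would push OOP to £6,110.50, over the £5,350 cap, so patient pays £5,350 − £4,248 = £1,102.

£1,102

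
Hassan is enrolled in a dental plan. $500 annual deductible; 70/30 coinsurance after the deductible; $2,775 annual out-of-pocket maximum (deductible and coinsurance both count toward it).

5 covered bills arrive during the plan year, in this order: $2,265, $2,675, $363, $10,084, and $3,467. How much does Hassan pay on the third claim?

$108.90

#1 ($2,265): $500 to deductible, leaving $1,765; patient's 30% is $529.50. Patient pays $1,029.50; OOP now $1,029.50.
#2 ($2,675): deductible met; 30% of $2,675 = $802.50. Patient owes $802.50 (running OOP $1,832).
#3 ($363): 30% coinsurance on $363 = $108.90. Patient owes $108.90 (running OOP $1,940.90).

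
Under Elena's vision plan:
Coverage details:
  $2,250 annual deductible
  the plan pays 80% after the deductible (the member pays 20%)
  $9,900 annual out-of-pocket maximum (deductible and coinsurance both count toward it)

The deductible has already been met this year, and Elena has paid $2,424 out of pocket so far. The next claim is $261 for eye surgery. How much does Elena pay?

$52.20

With the deductible met, the entire $261 is subject to coinsurance.
20% of $261 = $52.20 falls to the member.
Cumulative spending $2,424 + $52.20 = $2,476.20 stays under the $9,900 maximum.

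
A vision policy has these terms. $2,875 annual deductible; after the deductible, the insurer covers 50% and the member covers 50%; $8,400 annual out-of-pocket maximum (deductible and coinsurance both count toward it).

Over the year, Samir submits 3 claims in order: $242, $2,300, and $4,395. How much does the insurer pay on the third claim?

Claim 1 — $242: fully absorbed by the deductible. Cost to member: $242. OOP to date $242. Plan pays $242 − $242 = $0.
Claim 2 — $2,300: fully absorbed by the deductible. Member owes $2,300 (running OOP $2,542). Plan pays $2,300 − $2,300 = $0.
Claim 3 — $4,395: deductible takes $333, $4,062 remains; coinsurance $4,062 × 50% = $2,031. Member owes $2,364 (running OOP $4,906). Plan pays $4,395 − $2,364 = $2,031.

$2,031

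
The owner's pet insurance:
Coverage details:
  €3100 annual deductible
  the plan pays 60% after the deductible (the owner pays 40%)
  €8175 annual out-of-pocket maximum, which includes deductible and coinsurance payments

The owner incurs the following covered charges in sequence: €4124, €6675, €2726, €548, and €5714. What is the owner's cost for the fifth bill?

#1 (€4124): €3100 finishes the deductible; €1024 goes to coinsurance; 40% of €1024 = €409.60. Owner pays €3509.60; OOP now €3509.60.
#2 (€6675): 40% coinsurance on €6675 = €2670. Owner pays €2670; OOP now €6179.60.
#3 (€2726): 40% coinsurance on €2726 = €1090.40. Owner owes €1090.40 (running OOP €7270).
#4 (€548): deductible already satisfied, so owner's share is 40% × €548 = €219.20. Owner owes €219.20 (running OOP €7489.20).
#5 (€5714): deductible already satisfied, so owner's share is 40% × €5714 = €2285.60. Adding that to €7489.20 gives €9774.80, past the €8175 cap; owner pays only €8175 − €7489.20 = €685.80.

€685.80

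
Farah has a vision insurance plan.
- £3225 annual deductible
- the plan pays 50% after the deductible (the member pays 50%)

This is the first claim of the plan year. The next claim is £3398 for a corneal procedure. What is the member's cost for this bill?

The full £3225 deductible is still open; £3225 of this bill applies to it.
That leaves £3398 − £3225 = £173 for coinsurance.
Coinsurance: £173 × 50% = £86.50.
Member responsibility: £3225 + £86.50 = £3311.50.

£3311.50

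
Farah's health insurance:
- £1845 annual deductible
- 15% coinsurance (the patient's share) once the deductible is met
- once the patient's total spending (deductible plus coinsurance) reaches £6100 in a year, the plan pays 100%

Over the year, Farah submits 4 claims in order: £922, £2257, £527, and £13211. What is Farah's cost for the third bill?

#1 (£922): all of it applies to the deductible. Cost to patient: £922. OOP to date £922.
#2 (£2257): £923 to deductible, leaving £1334; coinsurance £1334 × 15% = £200.10. Patient pays £1123.10; OOP now £2045.10.
#3 (£527): deductible already satisfied, so patient's share is 15% × £527 = £79.05. Cost to patient: £79.05. OOP to date £2124.15.

£79.05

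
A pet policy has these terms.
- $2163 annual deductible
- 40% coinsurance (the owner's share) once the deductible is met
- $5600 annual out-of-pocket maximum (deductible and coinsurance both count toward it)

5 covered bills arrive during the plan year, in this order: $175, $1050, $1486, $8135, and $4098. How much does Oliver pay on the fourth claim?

$3217.80

Bill 1, $175: entire amount goes to the deductible. Owner owes $175 (running OOP $175).
Bill 2, $1050: all of it applies to the deductible. Cost to owner: $1050. OOP to date $1225.
Bill 3, $1486: $938 finishes the deductible; $548 goes to coinsurance; coinsurance $548 × 40% = $219.20. Owner owes $1157.20 (running OOP $2382.20).
Bill 4, $8135: 40% coinsurance on $8135 = $3254. Adding that to $2382.20 gives $5636.20, past the $5600 cap; owner pays only $5600 − $2382.20 = $3217.80.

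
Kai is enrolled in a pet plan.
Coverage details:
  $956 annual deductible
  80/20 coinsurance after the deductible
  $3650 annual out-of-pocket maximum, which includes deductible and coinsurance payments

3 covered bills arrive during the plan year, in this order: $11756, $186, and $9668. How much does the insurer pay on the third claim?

$9171.20

Claim 1 ($11756): deductible takes $956, $10800 remains; 20% of $10800 = $2160. Cost to owner: $3116. OOP to date $3116. Insurer: $11756 − $3116 = $8640.
Claim 2 ($186): deductible met; 20% of $186 = $37.20. Owner pays $37.20; OOP now $3153.20. Insurer: $186 − $37.20 = $148.80.
Claim 3 ($9668): deductible already satisfied, so owner's share is 20% × $9668 = $1933.60. OOP would hit $5086.80 > $3650, so the cap limits the owner to $3650 − $3153.20 = $496.80. Plan pays $9668 − $496.80 = $9171.20.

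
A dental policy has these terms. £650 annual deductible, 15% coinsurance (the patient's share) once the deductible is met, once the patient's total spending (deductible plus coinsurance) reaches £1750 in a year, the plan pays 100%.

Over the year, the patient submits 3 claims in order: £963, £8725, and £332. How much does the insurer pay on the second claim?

£7671.95

#1 (£963): £650 finishes the deductible; £313 goes to coinsurance; patient's 15% is £46.95. Patient pays £696.95; OOP now £696.95. Plan pays £963 − £696.95 = £266.05.
#2 (£8725): deductible already satisfied, so patient's share is 15% × £8725 = £1308.75. OOP would hit £2005.70 > £1750, so the cap limits the patient to £1750 − £696.95 = £1053.05. Insurer: £8725 − £1053.05 = £7671.95.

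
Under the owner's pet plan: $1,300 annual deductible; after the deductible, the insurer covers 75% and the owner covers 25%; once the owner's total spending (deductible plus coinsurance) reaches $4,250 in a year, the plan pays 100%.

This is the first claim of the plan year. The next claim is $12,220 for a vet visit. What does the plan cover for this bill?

Nothing has been paid toward the $1,300 deductible, so the first $1,300 of this charge is applied there.
The remaining $10,920 (= $12,220 − $1,300) moves to coinsurance.
25% of $10,920 = $2,730 falls to the owner.
That puts the owner's cost at $1,300 + $2,730 = $4,030 before any cap.
Total out-of-pocket so far would be $0 + $4,030 = $4,030, below the $4,250 cap — no reduction.
Insurer pays the balance: $12,220 − $4,030 = $8,190.

$8,190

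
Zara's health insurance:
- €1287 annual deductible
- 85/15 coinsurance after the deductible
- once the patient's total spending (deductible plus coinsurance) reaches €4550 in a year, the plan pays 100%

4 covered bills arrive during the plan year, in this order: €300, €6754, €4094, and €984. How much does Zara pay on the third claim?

€614.10

Claim 1 (€300): fully absorbed by the deductible. Patient owes €300 (running OOP €300).
Claim 2 (€6754): deductible takes €987, €5767 remains; patient's 15% is €865.05. Cost to patient: €1852.05. OOP to date €2152.05.
Claim 3 (€4094): 15% coinsurance on €4094 = €614.10. Patient owes €614.10 (running OOP €2766.15).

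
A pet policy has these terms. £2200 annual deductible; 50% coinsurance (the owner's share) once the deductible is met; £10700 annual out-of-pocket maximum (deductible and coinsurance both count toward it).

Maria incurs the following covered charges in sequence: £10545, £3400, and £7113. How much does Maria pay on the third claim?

#1 (£10545): deductible takes £2200, £8345 remains; coinsurance £8345 × 50% = £4172.50. Cost to owner: £6372.50. OOP to date £6372.50.
#2 (£3400): deductible already satisfied, so owner's share is 50% × £3400 = £1700. Owner owes £1700 (running OOP £8072.50).
#3 (£7113): 50% coinsurance on £7113 = £3556.50. Adding that to £8072.50 gives £11629, past the £10700 cap; owner pays only £10700 − £8072.50 = £2627.50.

£2627.50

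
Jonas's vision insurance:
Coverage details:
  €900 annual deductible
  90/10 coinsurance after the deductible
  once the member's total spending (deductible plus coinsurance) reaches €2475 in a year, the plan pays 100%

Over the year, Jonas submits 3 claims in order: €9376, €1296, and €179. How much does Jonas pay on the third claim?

€17.90

#1 (€9376): €900 finishes the deductible; €8476 goes to coinsurance; coinsurance €8476 × 10% = €847.60. Member pays €1747.60; OOP now €1747.60.
#2 (€1296): 10% coinsurance on €1296 = €129.60. Member owes €129.60 (running OOP €1877.20).
#3 (€179): 10% coinsurance on €179 = €17.90. Cost to member: €17.90. OOP to date €1895.10.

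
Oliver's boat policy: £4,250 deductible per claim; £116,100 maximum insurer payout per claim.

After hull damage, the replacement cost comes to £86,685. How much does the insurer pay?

£82,435

Less the £4,250 deductible: £86,685 − £4,250 = £82,435.
That's under the £116,100 cap, so the insurer reimburses the full £82,435.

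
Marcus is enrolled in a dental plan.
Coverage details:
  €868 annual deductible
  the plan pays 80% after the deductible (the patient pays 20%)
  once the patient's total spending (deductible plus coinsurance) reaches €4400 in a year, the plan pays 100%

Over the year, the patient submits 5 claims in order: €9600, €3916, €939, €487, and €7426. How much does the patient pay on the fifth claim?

€717.20

Bill 1, €9600: €868 finishes the deductible; €8732 goes to coinsurance; coinsurance €8732 × 20% = €1746.40. Patient pays €2614.40; OOP now €2614.40.
Bill 2, €3916: deductible already satisfied, so patient's share is 20% × €3916 = €783.20. Cost to patient: €783.20. OOP to date €3397.60.
Bill 3, €939: deductible met; 20% of €939 = €187.80. Patient pays €187.80; OOP now €3585.40.
Bill 4, €487: deductible met; 20% of €487 = €97.40. Patient owes €97.40 (running OOP €3682.80).
Bill 5, €7426: 20% coinsurance on €7426 = €1485.20. Adding that to €3682.80 gives €5168, past the €4400 cap; patient pays only €4400 − €3682.80 = €717.20.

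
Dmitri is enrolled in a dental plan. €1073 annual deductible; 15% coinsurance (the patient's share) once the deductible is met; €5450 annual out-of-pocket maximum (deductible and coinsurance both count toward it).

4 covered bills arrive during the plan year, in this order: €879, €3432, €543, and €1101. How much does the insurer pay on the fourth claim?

Bill 1, €879: all of it applies to the deductible. Patient owes €879 (running OOP €879). Plan pays €879 − €879 = €0.
Bill 2, €3432: €194 to deductible, leaving €3238; coinsurance €3238 × 15% = €485.70. Patient owes €679.70 (running OOP €1558.70). Plan pays €3432 − €679.70 = €2752.30.
Bill 3, €543: 15% coinsurance on €543 = €81.45. Cost to patient: €81.45. OOP to date €1640.15. Insurer: €543 − €81.45 = €461.55.
Bill 4, €1101: deductible met; 15% of €1101 = €165.15. Patient pays €165.15; OOP now €1805.30. Plan pays €1101 − €165.15 = €935.85.

€935.85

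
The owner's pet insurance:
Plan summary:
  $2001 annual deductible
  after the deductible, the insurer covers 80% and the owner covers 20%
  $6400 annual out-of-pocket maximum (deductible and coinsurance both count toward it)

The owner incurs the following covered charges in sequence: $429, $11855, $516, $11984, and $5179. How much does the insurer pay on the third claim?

Bill 1, $429: all of it applies to the deductible. Owner owes $429 (running OOP $429). Insurer: $429 − $429 = $0.
Bill 2, $11855: $1572 finishes the deductible; $10283 goes to coinsurance; owner's 20% is $2056.60. Owner pays $3628.60; OOP now $4057.60. Insurer: $11855 − $3628.60 = $8226.40.
Bill 3, $516: deductible met; 20% of $516 = $103.20. Owner owes $103.20 (running OOP $4160.80). Insurer: $516 − $103.20 = $412.80.

$412.80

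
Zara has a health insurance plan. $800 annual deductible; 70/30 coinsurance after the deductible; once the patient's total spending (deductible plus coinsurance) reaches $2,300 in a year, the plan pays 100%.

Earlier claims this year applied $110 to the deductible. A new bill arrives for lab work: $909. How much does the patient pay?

$755.70

Remaining deductible: $800 − $110 = $690.
After the $690 deductible portion, $909 − $690 = $219 is subject to coinsurance.
Coinsurance: $219 × 30% = $65.70.
That puts the patient's cost at $690 + $65.70 = $755.70 before any cap.
Cumulative spending $110 + $755.70 = $865.70 stays under the $2,300 maximum.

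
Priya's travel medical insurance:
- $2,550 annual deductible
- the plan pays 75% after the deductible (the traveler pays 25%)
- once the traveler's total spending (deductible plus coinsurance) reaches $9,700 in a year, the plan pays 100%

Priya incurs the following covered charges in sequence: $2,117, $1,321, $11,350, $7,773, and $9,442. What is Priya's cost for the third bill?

Bill 1, $2,117: fully absorbed by the deductible. Traveler pays $2,117; OOP now $2,117.
Bill 2, $1,321: $433 to deductible, leaving $888; traveler's 25% is $222. Traveler owes $655 (running OOP $2,772).
Bill 3, $11,350: deductible already satisfied, so traveler's share is 25% × $11,350 = $2,837.50. Traveler owes $2,837.50 (running OOP $5,609.50).

$2,837.50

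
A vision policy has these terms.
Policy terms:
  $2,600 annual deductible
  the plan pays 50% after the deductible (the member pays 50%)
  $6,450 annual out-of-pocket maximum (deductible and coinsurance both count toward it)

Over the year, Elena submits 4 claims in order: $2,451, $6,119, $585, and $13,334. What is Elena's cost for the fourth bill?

#1 ($2,451): all of it applies to the deductible. Cost to member: $2,451. OOP to date $2,451.
#2 ($6,119): $149 finishes the deductible; $5,970 goes to coinsurance; member's 50% is $2,985. Member owes $3,134 (running OOP $5,585).
#3 ($585): deductible already satisfied, so member's share is 50% × $585 = $292.50. Member pays $292.50; OOP now $5,877.50.
#4 ($13,334): 50% coinsurance on $13,334 = $6,667. Adding that to $5,877.50 gives $12,544.50, past the $6,450 cap; member pays only $6,450 − $5,877.50 = $572.50.

$572.50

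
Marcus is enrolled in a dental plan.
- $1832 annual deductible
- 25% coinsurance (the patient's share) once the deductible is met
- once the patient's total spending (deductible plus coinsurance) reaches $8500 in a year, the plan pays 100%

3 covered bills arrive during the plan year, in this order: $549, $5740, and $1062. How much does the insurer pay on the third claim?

Bill 1, $549: entire amount goes to the deductible. Patient owes $549 (running OOP $549). Plan pays $549 − $549 = $0.
Bill 2, $5740: $1283 to deductible, leaving $4457; coinsurance $4457 × 25% = $1114.25. Patient owes $2397.25 (running OOP $2946.25). Plan pays $5740 − $2397.25 = $3342.75.
Bill 3, $1062: deductible already satisfied, so patient's share is 25% × $1062 = $265.50. Patient owes $265.50 (running OOP $3211.75). Insurer: $1062 − $265.50 = $796.50.

$796.50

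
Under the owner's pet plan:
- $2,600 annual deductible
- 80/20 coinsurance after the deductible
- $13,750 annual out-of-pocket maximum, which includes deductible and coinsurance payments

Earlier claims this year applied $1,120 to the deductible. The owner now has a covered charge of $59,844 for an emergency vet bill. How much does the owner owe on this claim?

Remaining deductible: $2,600 − $1,120 = $1,480.
The remaining $58,364 (= $59,844 − $1,480) moves to coinsurance.
Coinsurance: $58,364 × 20% = $11,672.80.
That puts the owner's cost at $1,480 + $11,672.80 = $13,152.80 before any cap.
That would bring total out-of-pocket to $14,272.80, past the $13,750 cap. The owner is capped at $13,750 − $1,120 = $12,630 on this claim.

$12,630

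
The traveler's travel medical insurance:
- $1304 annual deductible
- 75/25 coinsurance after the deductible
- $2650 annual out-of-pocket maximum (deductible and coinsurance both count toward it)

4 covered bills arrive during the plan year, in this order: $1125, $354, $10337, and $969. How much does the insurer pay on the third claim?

$9034.75

Bill 1, $1125: entire amount goes to the deductible. Traveler owes $1125 (running OOP $1125). Plan pays $1125 − $1125 = $0.
Bill 2, $354: $179 finishes the deductible; $175 goes to coinsurance; coinsurance $175 × 25% = $43.75. Traveler pays $222.75; OOP now $1347.75. Plan pays $354 − $222.75 = $131.25.
Bill 3, $10337: 25% coinsurance on $10337 = $2584.25. That would push OOP to $3932, over the $2650 cap, so traveler pays $2650 − $1347.75 = $1302.25. Insurer: $10337 − $1302.25 = $9034.75.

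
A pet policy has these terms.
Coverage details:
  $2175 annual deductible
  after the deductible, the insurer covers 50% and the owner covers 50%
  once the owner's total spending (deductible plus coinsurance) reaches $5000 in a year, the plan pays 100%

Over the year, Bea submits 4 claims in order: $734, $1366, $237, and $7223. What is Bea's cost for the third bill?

Claim 1 — $734: fully absorbed by the deductible. Cost to owner: $734. OOP to date $734.
Claim 2 — $1366: fully absorbed by the deductible. Owner pays $1366; OOP now $2100.
Claim 3 — $237: $75 to deductible, leaving $162; owner's 50% is $81. Owner owes $156 (running OOP $2256).

$156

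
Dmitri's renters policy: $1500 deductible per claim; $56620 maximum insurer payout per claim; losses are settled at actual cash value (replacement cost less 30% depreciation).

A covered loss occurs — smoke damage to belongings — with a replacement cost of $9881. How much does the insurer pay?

Depreciate 30%: the covered value is $9881 × 0.7 = $6916.70.
Subtract the deductible: $6916.70 − $1500 = $5416.70.
That's under the $56620 cap, so the insurer reimburses the full $5416.70.

$5416.70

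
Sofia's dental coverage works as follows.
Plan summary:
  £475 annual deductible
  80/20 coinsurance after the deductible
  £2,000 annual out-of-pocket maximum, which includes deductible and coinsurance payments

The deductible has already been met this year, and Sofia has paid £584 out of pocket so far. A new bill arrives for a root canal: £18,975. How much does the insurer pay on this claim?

£17,559

The deductible is already satisfied, so the full bill goes to coinsurance.
20% of £18,975 = £3,795 falls to the patient.
Adding £3,795 to the £584 already spent would give £4,379, which exceeds the £2,000 cap; the patient pays just £2,000 − £584 = £1,416.
The plan picks up £18,975 − £1,416 = £17,559.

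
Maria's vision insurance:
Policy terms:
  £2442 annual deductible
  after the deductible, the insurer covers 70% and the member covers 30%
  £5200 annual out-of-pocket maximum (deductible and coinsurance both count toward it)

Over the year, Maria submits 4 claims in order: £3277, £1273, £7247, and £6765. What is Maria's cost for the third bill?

£2125.60

Bill 1, £3277: £2442 finishes the deductible; £835 goes to coinsurance; 30% of £835 = £250.50. Cost to member: £2692.50. OOP to date £2692.50.
Bill 2, £1273: 30% coinsurance on £1273 = £381.90. Cost to member: £381.90. OOP to date £3074.40.
Bill 3, £7247: deductible already satisfied, so member's share is 30% × £7247 = £2174.10. OOP would hit £5248.50 > £5200, so the cap limits the member to £5200 − £3074.40 = £2125.60.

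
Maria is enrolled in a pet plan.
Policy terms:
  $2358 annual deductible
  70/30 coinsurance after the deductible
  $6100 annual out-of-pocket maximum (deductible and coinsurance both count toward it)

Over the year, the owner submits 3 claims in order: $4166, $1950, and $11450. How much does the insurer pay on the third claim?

$8835.40

Claim 1 — $4166: deductible takes $2358, $1808 remains; 30% of $1808 = $542.40. Cost to owner: $2900.40. OOP to date $2900.40. Plan pays $4166 − $2900.40 = $1265.60.
Claim 2 — $1950: deductible met; 30% of $1950 = $585. Owner pays $585; OOP now $3485.40. Plan pays $1950 − $585 = $1365.
Claim 3 — $11450: 30% coinsurance on $11450 = $3435. OOP would hit $6920.40 > $6100, so the cap limits the owner to $6100 − $3485.40 = $2614.60. Insurer: $11450 − $2614.60 = $8835.40.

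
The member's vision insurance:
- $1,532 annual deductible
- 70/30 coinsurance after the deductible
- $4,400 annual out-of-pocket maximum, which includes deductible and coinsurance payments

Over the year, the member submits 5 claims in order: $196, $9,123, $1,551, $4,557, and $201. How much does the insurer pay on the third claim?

$1,085.70

Claim 1 ($196): entire amount goes to the deductible. Cost to member: $196. OOP to date $196. Insurer: $196 − $196 = $0.
Claim 2 ($9,123): $1,336 finishes the deductible; $7,787 goes to coinsurance; member's 30% is $2,336.10. Member pays $3,672.10; OOP now $3,868.10. Insurer: $9,123 − $3,672.10 = $5,450.90.
Claim 3 ($1,551): 30% coinsurance on $1,551 = $465.30. Member owes $465.30 (running OOP $4,333.40). Insurer: $1,551 − $465.30 = $1,085.70.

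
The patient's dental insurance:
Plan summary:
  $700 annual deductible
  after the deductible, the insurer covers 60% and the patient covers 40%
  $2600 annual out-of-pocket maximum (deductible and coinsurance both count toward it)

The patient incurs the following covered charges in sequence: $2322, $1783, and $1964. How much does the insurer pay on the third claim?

Claim 1 ($2322): $700 to deductible, leaving $1622; patient's 40% is $648.80. Patient owes $1348.80 (running OOP $1348.80). Insurer: $2322 − $1348.80 = $973.20.
Claim 2 ($1783): 40% coinsurance on $1783 = $713.20. Patient owes $713.20 (running OOP $2062). Insurer: $1783 − $713.20 = $1069.80.
Claim 3 ($1964): deductible already satisfied, so patient's share is 40% × $1964 = $785.60. Adding that to $2062 gives $2847.60, past the $2600 cap; patient pays only $2600 − $2062 = $538. Plan pays $1964 − $538 = $1426.

$1426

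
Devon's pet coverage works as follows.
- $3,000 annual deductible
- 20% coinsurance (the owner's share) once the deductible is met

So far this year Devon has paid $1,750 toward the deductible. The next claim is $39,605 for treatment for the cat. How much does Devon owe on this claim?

Remaining deductible: $3,000 − $1,750 = $1,250.
The remaining $38,355 (= $39,605 − $1,250) moves to coinsurance.
20% of $38,355 = $7,671 falls to the owner.
That puts the owner's cost at $1,250 + $7,671 = $8,921.

$8,921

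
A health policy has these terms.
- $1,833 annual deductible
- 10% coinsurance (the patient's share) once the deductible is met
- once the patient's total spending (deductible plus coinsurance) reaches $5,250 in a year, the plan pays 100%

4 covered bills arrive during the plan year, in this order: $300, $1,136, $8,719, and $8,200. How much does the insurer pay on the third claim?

$7,489.80

Bill 1, $300: entire amount goes to the deductible. Patient owes $300 (running OOP $300). Insurer: $300 − $300 = $0.
Bill 2, $1,136: fully absorbed by the deductible. Patient pays $1,136; OOP now $1,436. Insurer: $1,136 − $1,136 = $0.
Bill 3, $8,719: deductible takes $397, $8,322 remains; 10% of $8,322 = $832.20. Patient owes $1,229.20 (running OOP $2,665.20). Insurer: $8,719 − $1,229.20 = $7,489.80.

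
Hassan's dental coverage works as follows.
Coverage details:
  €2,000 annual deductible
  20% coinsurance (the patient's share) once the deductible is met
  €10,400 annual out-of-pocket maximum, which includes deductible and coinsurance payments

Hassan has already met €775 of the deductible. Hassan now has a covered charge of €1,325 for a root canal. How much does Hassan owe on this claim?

Deductible still to meet: €2,000 − €775 = €1,225.
That leaves €1,325 − €1,225 = €100 for coinsurance.
Coinsurance: €100 × 20% = €20.
Patient responsibility before any cap: €1,225 + €20 = €1,245.
Total out-of-pocket so far would be €775 + €1,245 = €2,020, below the €10,400 cap — no reduction.

€1,245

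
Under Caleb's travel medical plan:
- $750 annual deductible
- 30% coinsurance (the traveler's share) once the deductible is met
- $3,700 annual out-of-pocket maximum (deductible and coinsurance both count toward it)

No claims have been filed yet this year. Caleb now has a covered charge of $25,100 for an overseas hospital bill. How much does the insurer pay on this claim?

The full $750 deductible is still open; $750 of this bill applies to it.
That leaves $25,100 − $750 = $24,350 for coinsurance.
Traveler's 30% share of $24,350 is $7,305.
Traveler responsibility before any cap: $750 + $7,305 = $8,055.
Adding $8,055 to the $0 already spent would give $8,055, which exceeds the $3,700 cap; the traveler pays just $3,700 − $0 = $3,700.
Insurer pays the balance: $25,100 − $3,700 = $21,400.

$21,400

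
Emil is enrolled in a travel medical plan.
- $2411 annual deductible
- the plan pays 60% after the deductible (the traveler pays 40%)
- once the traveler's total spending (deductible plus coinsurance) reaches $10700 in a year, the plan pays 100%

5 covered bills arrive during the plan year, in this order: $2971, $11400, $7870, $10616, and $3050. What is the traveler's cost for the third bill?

Claim 1 ($2971): $2411 finishes the deductible; $560 goes to coinsurance; 40% of $560 = $224. Traveler pays $2635; OOP now $2635.
Claim 2 ($11400): deductible already satisfied, so traveler's share is 40% × $11400 = $4560. Cost to traveler: $4560. OOP to date $7195.
Claim 3 ($7870): deductible already satisfied, so traveler's share is 40% × $7870 = $3148. Traveler owes $3148 (running OOP $10343).

$3148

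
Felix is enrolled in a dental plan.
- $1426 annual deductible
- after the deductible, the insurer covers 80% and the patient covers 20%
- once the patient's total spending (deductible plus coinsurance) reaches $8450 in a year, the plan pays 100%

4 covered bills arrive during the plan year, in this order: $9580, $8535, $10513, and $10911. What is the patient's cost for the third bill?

$2102.60

Bill 1, $9580: deductible takes $1426, $8154 remains; patient's 20% is $1630.80. Patient pays $3056.80; OOP now $3056.80.
Bill 2, $8535: 20% coinsurance on $8535 = $1707. Cost to patient: $1707. OOP to date $4763.80.
Bill 3, $10513: deductible met; 20% of $10513 = $2102.60. Patient pays $2102.60; OOP now $6866.40.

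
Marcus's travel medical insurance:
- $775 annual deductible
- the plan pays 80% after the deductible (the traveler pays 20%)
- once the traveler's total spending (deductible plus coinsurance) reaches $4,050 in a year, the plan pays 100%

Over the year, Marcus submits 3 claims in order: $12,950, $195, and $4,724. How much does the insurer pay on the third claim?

$3,923

Claim 1 ($12,950): $775 finishes the deductible; $12,175 goes to coinsurance; coinsurance $12,175 × 20% = $2,435. Traveler owes $3,210 (running OOP $3,210). Insurer: $12,950 − $3,210 = $9,740.
Claim 2 ($195): deductible met; 20% of $195 = $39. Traveler pays $39; OOP now $3,249. Plan pays $195 − $39 = $156.
Claim 3 ($4,724): 20% coinsurance on $4,724 = $944.80. OOP would hit $4,193.80 > $4,050, so the cap limits the traveler to $4,050 − $3,249 = $801. Insurer: $4,724 − $801 = $3,923.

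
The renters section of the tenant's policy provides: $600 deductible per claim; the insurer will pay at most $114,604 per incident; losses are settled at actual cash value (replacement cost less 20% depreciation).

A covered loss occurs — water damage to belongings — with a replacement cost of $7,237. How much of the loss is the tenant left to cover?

$2,047.40

Depreciate 20%: the covered value is $7,237 × 0.8 = $5,789.60.
Less the $600 deductible: $5,789.60 − $600 = $5,189.60.
$5,189.60 is within the $114,604 limit, so the insurer pays $5,189.60.
Out of pocket: $7,237 − $5,189.60 = $2,047.40.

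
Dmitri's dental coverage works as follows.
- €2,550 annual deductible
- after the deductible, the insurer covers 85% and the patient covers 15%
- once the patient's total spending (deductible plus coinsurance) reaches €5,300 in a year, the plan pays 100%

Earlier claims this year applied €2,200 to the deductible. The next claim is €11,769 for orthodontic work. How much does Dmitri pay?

€2,062.85

€2,200 of the €2,550 deductible is already met, leaving €350.
That leaves €11,769 − €350 = €11,419 for coinsurance.
Patient's 15% share of €11,419 is €1,712.85.
Patient responsibility before any cap: €350 + €1,712.85 = €2,062.85.
Total out-of-pocket so far would be €2,200 + €2,062.85 = €4,262.85, below the €5,300 cap — no reduction.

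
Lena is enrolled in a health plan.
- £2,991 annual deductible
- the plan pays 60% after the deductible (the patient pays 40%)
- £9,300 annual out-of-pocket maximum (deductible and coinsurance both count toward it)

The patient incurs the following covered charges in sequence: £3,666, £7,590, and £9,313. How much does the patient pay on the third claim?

£3,003

Bill 1, £3,666: £2,991 to deductible, leaving £675; patient's 40% is £270. Cost to patient: £3,261. OOP to date £3,261.
Bill 2, £7,590: deductible already satisfied, so patient's share is 40% × £7,590 = £3,036. Patient owes £3,036 (running OOP £6,297).
Bill 3, £9,313: deductible met; 40% of £9,313 = £3,725.20. OOP would hit £10,022.20 > £9,300, so the cap limits the patient to £9,300 − £6,297 = £3,003.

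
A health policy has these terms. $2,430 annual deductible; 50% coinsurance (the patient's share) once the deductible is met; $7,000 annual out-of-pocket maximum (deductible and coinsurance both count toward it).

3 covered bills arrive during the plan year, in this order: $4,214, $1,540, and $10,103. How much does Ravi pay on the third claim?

$2,908

Claim 1 — $4,214: $2,430 finishes the deductible; $1,784 goes to coinsurance; 50% of $1,784 = $892. Patient owes $3,322 (running OOP $3,322).
Claim 2 — $1,540: deductible already satisfied, so patient's share is 50% × $1,540 = $770. Cost to patient: $770. OOP to date $4,092.
Claim 3 — $10,103: deductible already satisfied, so patient's share is 50% × $10,103 = $5,051.50. OOP would hit $9,143.50 > $7,000, so the cap limits the patient to $7,000 − $4,092 = $2,908.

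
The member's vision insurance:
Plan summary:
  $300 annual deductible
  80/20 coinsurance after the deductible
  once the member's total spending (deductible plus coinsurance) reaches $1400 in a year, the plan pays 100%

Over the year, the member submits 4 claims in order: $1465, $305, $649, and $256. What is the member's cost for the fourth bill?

Claim 1 — $1465: deductible takes $300, $1165 remains; member's 20% is $233. Member owes $533 (running OOP $533).
Claim 2 — $305: deductible already satisfied, so member's share is 20% × $305 = $61. Member pays $61; OOP now $594.
Claim 3 — $649: deductible met; 20% of $649 = $129.80. Member pays $129.80; OOP now $723.80.
Claim 4 — $256: deductible already satisfied, so member's share is 20% × $256 = $51.20. Cost to member: $51.20. OOP to date $775.

$51.20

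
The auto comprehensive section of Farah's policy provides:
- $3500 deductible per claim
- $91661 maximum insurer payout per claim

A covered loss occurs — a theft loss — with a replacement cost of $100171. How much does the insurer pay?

Less the $3500 deductible: $100171 − $3500 = $96671.
The $91661 per-incident cap binds; insurer pays $91661.

$91661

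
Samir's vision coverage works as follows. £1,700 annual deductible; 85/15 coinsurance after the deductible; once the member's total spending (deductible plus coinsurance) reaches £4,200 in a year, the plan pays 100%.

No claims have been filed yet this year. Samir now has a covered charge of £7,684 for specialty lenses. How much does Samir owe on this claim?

£2,597.60

Nothing has been paid toward the £1,700 deductible, so the first £1,700 of this charge is applied there.
After the £1,700 deductible portion, £7,684 − £1,700 = £5,984 is subject to coinsurance.
15% of £5,984 = £897.60 falls to the member.
So the member owes £1,700 + £897.60 = £2,597.60 before any cap.
Total out-of-pocket so far would be £0 + £2,597.60 = £2,597.60, below the £4,200 cap — no reduction.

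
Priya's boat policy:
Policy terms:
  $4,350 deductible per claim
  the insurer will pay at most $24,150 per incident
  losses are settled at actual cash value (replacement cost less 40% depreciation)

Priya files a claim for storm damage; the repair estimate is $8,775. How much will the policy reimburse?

At 40% depreciation, ACV = $8,775 − $3,510 = $5,265.
Less the $4,350 deductible: $5,265 − $4,350 = $915.
$915 ≤ $24,150, so the limit doesn't bind; insurer pays $915.

$915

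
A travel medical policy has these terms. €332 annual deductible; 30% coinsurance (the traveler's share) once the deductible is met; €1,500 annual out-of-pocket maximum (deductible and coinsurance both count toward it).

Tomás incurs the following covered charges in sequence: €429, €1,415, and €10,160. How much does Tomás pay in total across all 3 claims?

€1,500

#1 (€429): deductible takes €332, €97 remains; coinsurance €97 × 30% = €29.10. Cost to traveler: €361.10. OOP to date €361.10.
#2 (€1,415): deductible met; 30% of €1,415 = €424.50. Traveler pays €424.50; OOP now €785.60.
#3 (€10,160): deductible already satisfied, so traveler's share is 30% × €10,160 = €3,048. That would push OOP to €3,833.60, over the €1,500 cap, so traveler pays €1,500 − €785.60 = €714.40.
Summing the traveler's payments: €361.10 + €424.50 + €714.40 = €1,500.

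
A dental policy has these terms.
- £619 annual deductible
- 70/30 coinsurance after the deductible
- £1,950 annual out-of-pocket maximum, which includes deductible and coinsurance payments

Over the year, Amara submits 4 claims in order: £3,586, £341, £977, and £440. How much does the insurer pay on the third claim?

Bill 1, £3,586: £619 finishes the deductible; £2,967 goes to coinsurance; 30% of £2,967 = £890.10. Patient owes £1,509.10 (running OOP £1,509.10). Plan pays £3,586 − £1,509.10 = £2,076.90.
Bill 2, £341: 30% coinsurance on £341 = £102.30. Cost to patient: £102.30. OOP to date £1,611.40. Insurer: £341 − £102.30 = £238.70.
Bill 3, £977: deductible already satisfied, so patient's share is 30% × £977 = £293.10. Patient pays £293.10; OOP now £1,904.50. Plan pays £977 − £293.10 = £683.90.

£683.90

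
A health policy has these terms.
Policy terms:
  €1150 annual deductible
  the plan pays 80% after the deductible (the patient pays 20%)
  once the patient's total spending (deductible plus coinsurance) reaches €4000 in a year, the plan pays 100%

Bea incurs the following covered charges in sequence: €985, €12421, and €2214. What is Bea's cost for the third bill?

Claim 1 (€985): entire amount goes to the deductible. Patient owes €985 (running OOP €985).
Claim 2 (€12421): deductible takes €165, €12256 remains; 20% of €12256 = €2451.20. Patient pays €2616.20; OOP now €3601.20.
Claim 3 (€2214): deductible already satisfied, so patient's share is 20% × €2214 = €442.80. That would push OOP to €4044, over the €4000 cap, so patient pays €4000 − €3601.20 = €398.80.

€398.80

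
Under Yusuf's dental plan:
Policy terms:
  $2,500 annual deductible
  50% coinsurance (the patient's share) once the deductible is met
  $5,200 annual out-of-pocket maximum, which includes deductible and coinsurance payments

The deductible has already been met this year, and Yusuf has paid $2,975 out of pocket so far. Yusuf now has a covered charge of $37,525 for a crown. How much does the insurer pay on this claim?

$35,300

The deductible is already satisfied, so the full bill goes to coinsurance.
Coinsurance: $37,525 × 50% = $18,762.50.
That would bring total out-of-pocket to $21,737.50, past the $5,200 cap. The patient is capped at $5,200 − $2,975 = $2,225 on this claim.
Insurer pays the balance: $37,525 − $2,225 = $35,300.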